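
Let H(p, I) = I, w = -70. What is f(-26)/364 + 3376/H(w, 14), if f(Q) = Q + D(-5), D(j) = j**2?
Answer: 87775/364 ≈ 241.14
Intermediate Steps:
f(Q) = 25 + Q (f(Q) = Q + (-5)**2 = Q + 25 = 25 + Q)
f(-26)/364 + 3376/H(w, 14) = (25 - 26)/364 + 3376/14 = -1*1/364 + 3376*(1/14) = -1/364 + 1688/7 = 87775/364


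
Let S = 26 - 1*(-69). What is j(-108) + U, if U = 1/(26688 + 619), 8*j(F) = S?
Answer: 2594173/218456 ≈ 11.875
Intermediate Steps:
S = 95 (S = 26 + 69 = 95)
j(F) = 95/8 (j(F) = (⅛)*95 = 95/8)
U = 1/27307 ≈ 3.6621e-5
j(-108) + U = 95/8 + 1/27307 = 2594173/218456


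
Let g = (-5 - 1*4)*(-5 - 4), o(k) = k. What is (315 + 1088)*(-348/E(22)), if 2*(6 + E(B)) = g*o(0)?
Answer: 81374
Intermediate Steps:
g = 81 (g = (-5 - 4)*(-9) = -9*(-9) = 81)
E(B) = -6 (E(B) = -6 + (81*0)/2 = -6 + (½)*0 = -6 + 0 = -6)
(315 + 1088)*(-348/E(22)) = (315 + 1088)*(-348/(-6)) = 1403*(-348*(-⅙)) = 1403*58 = 81374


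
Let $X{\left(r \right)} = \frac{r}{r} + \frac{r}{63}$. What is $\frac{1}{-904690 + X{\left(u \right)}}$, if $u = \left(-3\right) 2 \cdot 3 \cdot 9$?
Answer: $- \frac{7}{6332841} \approx -1.1053 \cdot 10^{-6}$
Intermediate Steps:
$u = -162$ ($u = \left(-6\right) 3 \cdot 9 = \left(-18\right) 9 = -162$)
$X{\left(r \right)} = 1 + \frac{r}{63}$ ($X{\left(r \right)} = 1 + r \frac{1}{63} = 1 + \frac{r}{63}$)
$\frac{1}{-904690 + X{\left(u \right)}} = \frac{1}{-904690 + \left(1 + \frac{1}{63} \left(-162\right)\right)} = \frac{1}{-904690 + \left(1 - \frac{18}{7}\right)} = \frac{1}{-904690 - \frac{11}{7}} = \frac{1}{- \frac{6332841}{7}} = - \frac{7}{6332841}$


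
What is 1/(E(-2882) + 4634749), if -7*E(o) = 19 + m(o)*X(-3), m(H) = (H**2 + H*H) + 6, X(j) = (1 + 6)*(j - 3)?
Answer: 7/730141092 ≈ 9.5872e-9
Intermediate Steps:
X(j) = -21 + 7*j (X(j) = 7*(-3 + j) = -21 + 7*j)
m(H) = 6 + 2*H**2 (m(H) = (H**2 + H**2) + 6 = 2*H**2 + 6 = 6 + 2*H**2)
E(o) = 233/7 + 12*o**2 (E(o) = -(19 + (6 + 2*o**2)*(-21 + 7*(-3)))/7 = -(19 + (6 + 2*o**2)*(-21 - 21))/7 = -(19 + (6 + 2*o**2)*(-42))/7 = -(19 + (-252 - 84*o**2))/7 = -(-233 - 84*o**2)/7 = 233/7 + 12*o**2)
1/(E(-2882) + 4634749) = 1/((233/7 + 12*(-2882)**2) + 4634749) = 1/((233/7 + 12*8305924) + 4634749) = 1/((233/7 + 99671088) + 4634749) = 1/(697697849/7 + 4634749) = 1/(730141092/7) = 7/730141092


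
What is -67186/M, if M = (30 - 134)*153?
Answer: 33593/7956 ≈ 4.2224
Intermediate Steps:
M = -15912 (M = -104*153 = -15912)
-67186/M = -67186/(-15912) = -67186*(-1/15912) = 33593/7956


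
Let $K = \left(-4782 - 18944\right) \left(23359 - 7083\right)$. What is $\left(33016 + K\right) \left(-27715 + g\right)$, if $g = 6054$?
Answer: $8363991388960$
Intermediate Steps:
$K = -386164376$ ($K = \left(-23726\right) 16276 = -386164376$)
$\left(33016 + K\right) \left(-27715 + g\right) = \left(33016 - 386164376\right) \left(-27715 + 6054\right) = \left(-386131360\right) \left(-21661\right) = 8363991388960$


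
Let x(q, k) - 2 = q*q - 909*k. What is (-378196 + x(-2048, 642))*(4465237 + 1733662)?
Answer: 20038139382268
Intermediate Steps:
x(q, k) = 2 + q² - 909*k (x(q, k) = 2 + (q*q - 909*k) = 2 + (q² - 909*k) = 2 + q² - 909*k)
(-378196 + x(-2048, 642))*(4465237 + 1733662) = (-378196 + (2 + (-2048)² - 909*642))*(4465237 + 1733662) = (-378196 + (2 + 4194304 - 583578))*6198899 = (-378196 + 3610728)*6198899 = 3232532*6198899 = 20038139382268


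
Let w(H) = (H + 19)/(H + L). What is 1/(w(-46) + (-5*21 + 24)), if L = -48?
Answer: -94/7587 ≈ -0.012390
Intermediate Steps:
w(H) = (19 + H)/(-48 + H) (w(H) = (H + 19)/(H - 48) = (19 + H)/(-48 + H))
1/(w(-46) + (-5*21 + 24)) = 1/((19 - 46)/(-48 - 46) + (-5*21 + 24)) = 1/(-27/(-94) + (-105 + 24)) = 1/(-1/94*(-27) - 81) = 1/(27/94 - 81) = 1/(-7587/94) = -94/7587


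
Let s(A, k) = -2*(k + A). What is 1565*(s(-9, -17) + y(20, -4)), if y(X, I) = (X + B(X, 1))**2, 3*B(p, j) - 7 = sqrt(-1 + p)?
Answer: 7787440/9 + 209710*sqrt(19)/9 ≈ 9.6684e+5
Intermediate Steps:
B(p, j) = 7/3 + sqrt(-1 + p)/3
s(A, k) = -2*A - 2*k (s(A, k) = -2*(A + k) = -2*A - 2*k)
y(X, I) = (7/3 + X + sqrt(-1 + X)/3)**2 (y(X, I) = (X + (7/3 + sqrt(-1 + X)/3))**2 = (7/3 + X + sqrt(-1 + X)/3)**2)
1565*(s(-9, -17) + y(20, -4)) = 1565*((-2*(-9) - 2*(-17)) + (7 + sqrt(-1 + 20) + 3*20)**2/9) = 1565*((18 + 34) + (7 + sqrt(19) + 60)**2/9) = 1565*(52 + (67 + sqrt(19))**2/9) = 81380 + 1565*(67 + sqrt(19))**2/9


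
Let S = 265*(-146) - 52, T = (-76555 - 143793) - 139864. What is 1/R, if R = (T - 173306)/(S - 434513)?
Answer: 473255/533518 ≈ 0.88705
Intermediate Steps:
T = -360212 (T = -220348 - 139864 = -360212)
S = -38742 (S = -38690 - 52 = -38742)
R = 533518/473255 (R = (-360212 - 173306)/(-38742 - 434513) = -533518/(-473255) = -533518*(-1/473255) = 533518/473255 ≈ 1.1273)
1/R = 1/(533518/473255) = 473255/533518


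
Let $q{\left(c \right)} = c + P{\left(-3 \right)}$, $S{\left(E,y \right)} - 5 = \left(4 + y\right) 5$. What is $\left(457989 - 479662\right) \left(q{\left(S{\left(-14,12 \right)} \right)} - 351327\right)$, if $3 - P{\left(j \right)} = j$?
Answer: $7612337828$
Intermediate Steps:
$P{\left(j \right)} = 3 - j$
$S{\left(E,y \right)} = 25 + 5 y$ ($S{\left(E,y \right)} = 5 + \left(4 + y\right) 5 = 5 + \left(20 + 5 y\right) = 25 + 5 y$)
$q{\left(c \right)} = 6 + c$ ($q{\left(c \right)} = c + \left(3 - -3\right) = c + \left(3 + 3\right) = c + 6 = 6 + c$)
$\left(457989 - 479662\right) \left(q{\left(S{\left(-14,12 \right)} \right)} - 351327\right) = \left(457989 - 479662\right) \left(\left(6 + \left(25 + 5 \cdot 12\right)\right) - 351327\right) = - 21673 \left(\left(6 + \left(25 + 60\right)\right) - 351327\right) = - 21673 \left(\left(6 + 85\right) - 351327\right) = - 21673 \left(91 - 351327\right) = \left(-21673\right) \left(-351236\right) = 7612337828$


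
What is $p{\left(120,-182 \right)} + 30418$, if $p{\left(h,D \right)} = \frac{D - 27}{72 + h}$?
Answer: $\frac{5840047}{192} \approx 30417.0$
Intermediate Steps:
$p{\left(h,D \right)} = \frac{-27 + D}{72 + h}$
$p{\left(120,-182 \right)} + 30418 = \frac{-27 - 182}{72 + 120} + 30418 = \frac{1}{192} \left(-209\right) + 30418 = - \frac{209}{192} + 30418 = \frac{5840047}{192}$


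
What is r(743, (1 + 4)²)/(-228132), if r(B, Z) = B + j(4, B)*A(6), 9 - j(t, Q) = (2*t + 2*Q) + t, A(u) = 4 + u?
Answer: 14147/228132 ≈ 0.062012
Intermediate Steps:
j(t, Q) = 9 - 3*t - 2*Q (j(t, Q) = 9 - ((2*t + 2*Q) + t) = 9 - ((2*Q + 2*t) + t) = 9 - (2*Q + 3*t) = 9 + (-3*t - 2*Q) = 9 - 3*t - 2*Q)
r(B, Z) = -30 - 19*B (r(B, Z) = B + (9 - 3*4 - 2*B)*(4 + 6) = B + (9 - 12 - 2*B)*10 = B + (-3 - 2*B)*10 = B + (-30 - 20*B) = -30 - 19*B)
r(743, (1 + 4)²)/(-228132) = (-30 - 19*743)/(-228132) = (-30 - 14117)*(-1/228132) = -14147*(-1/228132) = 14147/228132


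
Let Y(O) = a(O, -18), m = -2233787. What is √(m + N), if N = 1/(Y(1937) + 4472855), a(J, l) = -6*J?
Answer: I*√44458168878786663210/4461233 ≈ 1494.6*I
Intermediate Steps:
Y(O) = -6*O
N = 1/4461233 (N = 1/(-6*1937 + 4472855) = 1/(-11622 + 4472855) = 1/4461233 ≈ 2.2415e-7)
√(m + N) = √(-2233787 + 1/4461233) = √(-9965444279370/4461233) = I*√44458168878786663210/4461233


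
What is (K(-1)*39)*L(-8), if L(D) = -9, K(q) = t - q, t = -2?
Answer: 351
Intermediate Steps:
K(q) = -2 - q
(K(-1)*39)*L(-8) = ((-2 - 1*(-1))*39)*(-9) = ((-2 + 1)*39)*(-9) = -1*39*(-9) = -39*(-9) = 351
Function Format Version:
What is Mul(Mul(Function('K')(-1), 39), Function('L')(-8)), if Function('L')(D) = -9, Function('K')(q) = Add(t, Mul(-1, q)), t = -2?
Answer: 351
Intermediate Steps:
Function('K')(q) = Add(-2, Mul(-1, q))
Mul(Mul(Function('K')(-1), 39), Function('L')(-8)) = Mul(Mul(Add(-2, Mul(-1, -1)), 39), -9) = Mul(Mul(Add(-2, 1), 39), -9) = Mul(Mul(-1, 39), -9) = Mul(-39, -9) = 351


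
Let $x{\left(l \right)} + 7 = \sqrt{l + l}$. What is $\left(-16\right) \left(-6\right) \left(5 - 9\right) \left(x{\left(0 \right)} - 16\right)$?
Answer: $8832$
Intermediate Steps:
$x{\left(l \right)} = -7 + \sqrt{2} \sqrt{l}$ ($x{\left(l \right)} = -7 + \sqrt{l + l} = -7 + \sqrt{2 l} = -7 + \sqrt{2} \sqrt{l}$)
$\left(-16\right) \left(-6\right) \left(5 - 9\right) \left(x{\left(0 \right)} - 16\right) = \left(-16\right) \left(-6\right) \left(5 - 9\right) \left(\left(-7 + \sqrt{2} \sqrt{0}\right) - 16\right) = 96 \left(- 4 \left(\left(-7 + \sqrt{2} \cdot 0\right) - 16\right)\right) = 96 \left(- 4 \left(\left(-7 + 0\right) - 16\right)\right) = 96 \left(- 4 \left(-7 - 16\right)\right) = 96 \left(\left(-4\right) \left(-23\right)\right) = 96 \cdot 92 = 8832$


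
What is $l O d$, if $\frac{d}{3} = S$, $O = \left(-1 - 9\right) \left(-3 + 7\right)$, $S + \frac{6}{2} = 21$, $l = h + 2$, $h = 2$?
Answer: $-8640$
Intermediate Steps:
$l = 4$ ($l = 2 + 2 = 4$)
$S = 18$ ($S = -3 + 21 = 18$)
$O = -40$ ($O = \left(-10\right) 4 = -40$)
$d = 54$ ($d = 3 \cdot 18 = 54$)
$l O d = 4 \left(-40\right) 54 = \left(-160\right) 54 = -8640$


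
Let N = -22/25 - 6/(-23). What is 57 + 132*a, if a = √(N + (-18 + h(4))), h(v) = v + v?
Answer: 57 + 132*I*√140438/115 ≈ 57.0 + 430.15*I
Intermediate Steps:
h(v) = 2*v
N = -356/575 (N = -22*1/25 - 6*(-1/23) = -22/25 + 6/23 = -356/575 ≈ -0.61913)
a = I*√140438/115 (a = √(-356/575 + (-18 + 2*4)) = √(-356/575 + (-18 + 8)) = √(-356/575 - 10) = √(-6106/575) = I*√140438/115 ≈ 3.2587*I)
57 + 132*a = 57 + 132*(I*√140438/115) = 57 + 132*I*√140438/115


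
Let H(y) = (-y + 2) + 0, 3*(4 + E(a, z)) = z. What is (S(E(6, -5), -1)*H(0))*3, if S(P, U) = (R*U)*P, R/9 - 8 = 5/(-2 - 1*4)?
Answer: 2193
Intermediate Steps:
E(a, z) = -4 + z/3
R = 129/2 (R = 72 + 9*(5/(-2 - 1*4)) = 72 + 9*(5/(-2 - 4)) = 72 + 9*(5/(-6)) = 72 + 9*(5*(-⅙)) = 72 + 9*(-⅚) = 72 - 15/2 = 129/2 ≈ 64.500)
H(y) = 2 - y (H(y) = (2 - y) + 0 = 2 - y)
S(P, U) = 129*P*U/2 (S(P, U) = (129*U/2)*P = 129*P*U/2)
(S(E(6, -5), -1)*H(0))*3 = (((129/2)*(-4 + (⅓)*(-5))*(-1))*(2 - 1*0))*3 = (((129/2)*(-4 - 5/3)*(-1))*(2 + 0))*3 = (((129/2)*(-17/3)*(-1))*2)*3 = ((731/2)*2)*3 = 731*3 = 2193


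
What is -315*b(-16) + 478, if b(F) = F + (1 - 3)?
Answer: 6148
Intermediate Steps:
b(F) = -2 + F (b(F) = F - 2 = -2 + F)
-315*b(-16) + 478 = -315*(-2 - 16) + 478 = -315*(-18) + 478 = 5670 + 478 = 6148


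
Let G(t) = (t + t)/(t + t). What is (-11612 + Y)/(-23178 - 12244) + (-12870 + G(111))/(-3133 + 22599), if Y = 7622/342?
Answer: -49461182/148126527 ≈ -0.33391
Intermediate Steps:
Y = 3811/171 (Y = 7622*(1/342) = 3811/171 ≈ 22.287)
G(t) = 1 (G(t) = (2*t)/((2*t)) = (2*t)*(1/(2*t)) = 1)
(-11612 + Y)/(-23178 - 12244) + (-12870 + G(111))/(-3133 + 22599) = (-11612 + 3811/171)/(-23178 - 12244) + (-12870 + 1)/(-3133 + 22599) = -1981841/171/(-35422) - 12869/19466 = -1981841/171*(-1/35422) - 12869*1/19466 = 9959/30438 - 12869/19466 = -49461182/148126527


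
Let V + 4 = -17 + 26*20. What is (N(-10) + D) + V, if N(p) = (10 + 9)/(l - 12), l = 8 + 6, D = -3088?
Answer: -5159/2 ≈ -2579.5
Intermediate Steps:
l = 14
V = 499 (V = -4 + (-17 + 26*20) = -4 + (-17 + 520) = -4 + 503 = 499)
N(p) = 19/2 (N(p) = (10 + 9)/(14 - 12) = 19/2)
(N(-10) + D) + V = (19/2 - 3088) + 499 = -6157/2 + 499 = -5159/2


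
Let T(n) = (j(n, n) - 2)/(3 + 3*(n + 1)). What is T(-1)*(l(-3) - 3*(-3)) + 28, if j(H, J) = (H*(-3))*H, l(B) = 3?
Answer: 8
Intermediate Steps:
j(H, J) = -3*H**2 (j(H, J) = (-3*H)*H = -3*H**2)
T(n) = (-2 - 3*n**2)/(6 + 3*n) (T(n) = (-3*n**2 - 2)/(3 + 3*(n + 1)) = (-2 - 3*n**2)/(3 + 3*(1 + n)) = (-2 - 3*n**2)/(3 + (3 + 3*n)) = (-2 - 3*n**2)/(6 + 3*n))
T(-1)*(l(-3) - 3*(-3)) + 28 = ((-2/3 - 1*(-1)**2)/(2 - 1))*(3 - 3*(-3)) + 28 = ((-2/3 - 1*1)/1)*(3 + 9) + 28 = (1*(-2/3 - 1))*12 + 28 = (1*(-5/3))*12 + 28 = -5/3*12 + 28 = -20 + 28 = 8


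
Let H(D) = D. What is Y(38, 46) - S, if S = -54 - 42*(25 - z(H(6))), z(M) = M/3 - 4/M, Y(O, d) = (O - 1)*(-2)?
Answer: 974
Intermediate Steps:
Y(O, d) = 2 - 2*O (Y(O, d) = (-1 + O)*(-2) = 2 - 2*O)
z(M) = -4/M + M/3 (z(M) = M*(1/3) - 4/M = M/3 - 4/M = -4/M + M/3)
S = -1048 (S = -54 - 42*(25 - (-4/6 + (1/3)*6)) = -54 - 42*(25 - (-4*1/6 + 2)) = -54 - 42*(25 - (-2/3 + 2)) = -54 - 42*(25 - 1*4/3) = -54 - 42*(25 - 4/3) = -54 - 42*71/3 = -54 - 994 = -1048)
Y(38, 46) - S = (2 - 2*38) - 1*(-1048) = (2 - 76) + 1048 = -74 + 1048 = 974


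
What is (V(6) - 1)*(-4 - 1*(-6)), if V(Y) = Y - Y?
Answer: -2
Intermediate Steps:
V(Y) = 0
(V(6) - 1)*(-4 - 1*(-6)) = (0 - 1)*(-4 - 1*(-6)) = -(-4 + 6) = -1*2 = -2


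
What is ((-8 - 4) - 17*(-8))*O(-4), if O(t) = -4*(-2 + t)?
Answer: 2976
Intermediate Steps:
O(t) = 8 - 4*t
((-8 - 4) - 17*(-8))*O(-4) = ((-8 - 4) - 17*(-8))*(8 - 4*(-4)) = (-12 + 136)*(8 + 16) = 124*24 = 2976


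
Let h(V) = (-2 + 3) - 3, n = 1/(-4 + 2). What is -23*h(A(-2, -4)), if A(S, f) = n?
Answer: 46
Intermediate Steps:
n = -½ (n = 1/(-2) = -½ ≈ -0.50000)
A(S, f) = -½
h(V) = -2 (h(V) = 1 - 3 = -2)
-23*h(A(-2, -4)) = -23*(-2) = 46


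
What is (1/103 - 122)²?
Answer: 157879225/10609 ≈ 14882.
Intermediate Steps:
(1/103 - 122)² = (-12565/103)² = 157879225/10609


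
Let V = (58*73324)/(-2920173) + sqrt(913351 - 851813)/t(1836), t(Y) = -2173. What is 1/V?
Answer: -1011053606143225308/1463399662277538163 + 18530062690395717*sqrt(61538)/84877180412097213454 ≈ -0.63674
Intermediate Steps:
V = -4252792/2920173 - sqrt(61538)/2173 (V = (58*73324)/(-2920173) + sqrt(913351 - 851813)/(-2173) = 4252792*(-1/2920173) + sqrt(61538)*(-1/2173) = -4252792/2920173 - sqrt(61538)/2173 ≈ -1.5705)
1/V = 1/(-4252792/2920173 - sqrt(61538)/2173)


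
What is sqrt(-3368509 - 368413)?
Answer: I*sqrt(3736922) ≈ 1933.1*I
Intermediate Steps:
sqrt(-3368509 - 368413) = sqrt(-3736922) = I*sqrt(3736922)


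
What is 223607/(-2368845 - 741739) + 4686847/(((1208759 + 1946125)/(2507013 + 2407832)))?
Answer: 17913173839850258243/2453382923064 ≈ 7.3014e+6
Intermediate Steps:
223607/(-2368845 - 741739) + 4686847/(((1208759 + 1946125)/(2507013 + 2407832))) = 223607/(-3110584) + 4686847/((3154884/4914845)) = 223607*(-1/3110584) + 4686847/((3154884*(1/4914845))) = -223607/3110584 + 4686847/(3154884/4914845) = -223607/3110584 + 4686847*(4914845/3154884) = -223607/3110584 + 23035126543715/3154884 = 17913173839850258243/2453382923064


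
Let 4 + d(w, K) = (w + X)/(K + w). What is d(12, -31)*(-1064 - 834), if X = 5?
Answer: 176514/19 ≈ 9290.2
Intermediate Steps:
d(w, K) = -4 + (5 + w)/(K + w) (d(w, K) = -4 + (w + 5)/(K + w) = -4 + (5 + w)/(K + w))
d(12, -31)*(-1064 - 834) = ((5 - 4*(-31) - 3*12)/(-31 + 12))*(-1064 - 834) = ((5 + 124 - 36)/(-19))*(-1898) = -1/19*93*(-1898) = -93/19*(-1898) = 176514/19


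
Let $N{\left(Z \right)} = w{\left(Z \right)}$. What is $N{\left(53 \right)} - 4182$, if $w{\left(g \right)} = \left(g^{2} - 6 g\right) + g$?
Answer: $-1638$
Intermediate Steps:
$w{\left(g \right)} = g^{2} - 5 g$
$N{\left(Z \right)} = Z \left(-5 + Z\right)$
$N{\left(53 \right)} - 4182 = 53 \left(-5 + 53\right) - 4182 = 53 \cdot 48 - 4182 = 2544 - 4182 = -1638$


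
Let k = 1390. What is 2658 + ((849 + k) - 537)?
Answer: 4360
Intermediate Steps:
2658 + ((849 + k) - 537) = 2658 + ((849 + 1390) - 537) = 2658 + (2239 - 537) = 2658 + 1702 = 4360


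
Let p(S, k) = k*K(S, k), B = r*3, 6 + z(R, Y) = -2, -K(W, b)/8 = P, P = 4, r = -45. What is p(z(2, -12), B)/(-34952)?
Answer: -540/4369 ≈ -0.12360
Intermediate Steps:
K(W, b) = -32 (K(W, b) = -8*4 = -32)
z(R, Y) = -8 (z(R, Y) = -6 - 2 = -8)
B = -135 (B = -45*3 = -135)
p(S, k) = -32*k (p(S, k) = k*(-32) = -32*k)
p(z(2, -12), B)/(-34952) = -32*(-135)/(-34952) = 4320*(-1/34952) = -540/4369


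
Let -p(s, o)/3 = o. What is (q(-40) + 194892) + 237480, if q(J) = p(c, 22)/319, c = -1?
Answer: 12538782/29 ≈ 4.3237e+5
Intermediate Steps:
p(s, o) = -3*o
q(J) = -6/29 (q(J) = -3*22/319 = -66*1/319 = -6/29)
(q(-40) + 194892) + 237480 = (-6/29 + 194892) + 237480 = 5651862/29 + 237480 = 12538782/29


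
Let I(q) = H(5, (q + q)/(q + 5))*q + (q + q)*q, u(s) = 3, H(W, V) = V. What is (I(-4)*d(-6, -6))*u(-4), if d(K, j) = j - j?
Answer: 0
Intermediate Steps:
d(K, j) = 0
I(q) = 2*q**2 + 2*q**2/(5 + q) (I(q) = ((q + q)/(q + 5))*q + (q + q)*q = ((2*q)/(5 + q))*q + (2*q)*q = (2*q/(5 + q))*q + 2*q**2 = 2*q**2/(5 + q) + 2*q**2 = 2*q**2 + 2*q**2/(5 + q))
(I(-4)*d(-6, -6))*u(-4) = ((2*(-4)**2*(6 - 4)/(5 - 4))*0)*3 = ((2*16*2/1)*0)*3 = ((2*16*1*2)*0)*3 = (64*0)*3 = 0*3 = 0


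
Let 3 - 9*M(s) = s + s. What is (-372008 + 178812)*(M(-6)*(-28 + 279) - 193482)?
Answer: 111897384436/3 ≈ 3.7299e+10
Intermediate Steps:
M(s) = ⅓ - 2*s/9 (M(s) = ⅓ - (s + s)/9 = ⅓ - 2*s/9)
(-372008 + 178812)*(M(-6)*(-28 + 279) - 193482) = (-372008 + 178812)*((⅓ - 2/9*(-6))*(-28 + 279) - 193482) = -193196*((⅓ + 4/3)*251 - 193482) = -193196*((5/3)*251 - 193482) = -193196*(1255/3 - 193482) = -193196*(-579191/3) = 111897384436/3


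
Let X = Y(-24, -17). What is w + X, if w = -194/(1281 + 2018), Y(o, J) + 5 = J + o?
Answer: -151948/3299 ≈ -46.059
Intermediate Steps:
Y(o, J) = -5 + J + o (Y(o, J) = -5 + (J + o) = -5 + J + o)
X = -46 (X = -5 - 17 - 24 = -46)
w = -194/3299 ≈ -0.058806
w + X = -194/3299 - 46 = -151948/3299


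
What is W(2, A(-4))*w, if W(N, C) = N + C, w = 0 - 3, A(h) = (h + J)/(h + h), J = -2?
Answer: -33/4 ≈ -8.2500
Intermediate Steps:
A(h) = (-2 + h)/(2*h) (A(h) = (h - 2)/(h + h) = (-2 + h)/((2*h)) = (-2 + h)*(1/(2*h)) = (-2 + h)/(2*h))
w = -3
W(N, C) = C + N
W(2, A(-4))*w = ((½)*(-2 - 4)/(-4) + 2)*(-3) = ((½)*(-¼)*(-6) + 2)*(-3) = (¾ + 2)*(-3) = (11/4)*(-3) = -33/4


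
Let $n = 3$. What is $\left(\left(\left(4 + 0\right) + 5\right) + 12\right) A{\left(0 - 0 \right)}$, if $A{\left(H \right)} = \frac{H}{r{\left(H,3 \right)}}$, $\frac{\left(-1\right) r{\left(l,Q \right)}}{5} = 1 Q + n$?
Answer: $0$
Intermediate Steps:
$r{\left(l,Q \right)} = -15 - 5 Q$ ($r{\left(l,Q \right)} = - 5 \left(1 Q + 3\right) = - 5 \left(Q + 3\right) = - 5 \left(3 + Q\right) = -15 - 5 Q$)
$A{\left(H \right)} = - \frac{H}{30}$ ($A{\left(H \right)} = \frac{H}{-15 - 15} = \frac{H}{-30} = H \left(- \frac{1}{30}\right) = - \frac{H}{30}$)
$\left(\left(\left(4 + 0\right) + 5\right) + 12\right) A{\left(0 - 0 \right)} = \left(\left(\left(4 + 0\right) + 5\right) + 12\right) \left(- \frac{0 - 0}{30}\right) = \left(\left(4 + 5\right) + 12\right) \left(- \frac{0 + 0}{30}\right) = \left(9 + 12\right) \left(\left(- \frac{1}{30}\right) 0\right) = 21 \cdot 0 = 0$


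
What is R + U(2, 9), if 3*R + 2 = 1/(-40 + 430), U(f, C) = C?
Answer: 9751/1170 ≈ 8.3342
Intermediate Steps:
R = -779/1170 (R = -⅔ + 1/(3*(-40 + 430)) = -⅔ + (⅓)/390 = -⅔ + (⅓)*(1/390) = -⅔ + 1/1170 = -779/1170 ≈ -0.66581)
R + U(2, 9) = -779/1170 + 9 = 9751/1170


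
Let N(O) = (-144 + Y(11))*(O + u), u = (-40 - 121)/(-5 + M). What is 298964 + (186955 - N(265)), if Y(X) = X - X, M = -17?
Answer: 5776461/11 ≈ 5.2513e+5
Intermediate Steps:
Y(X) = 0
u = 161/22 (u = (-40 - 121)/(-5 - 17) = -161/(-22) = -161*(-1/22) = 161/22 ≈ 7.3182)
N(O) = -11592/11 - 144*O (N(O) = (-144 + 0)*(O + 161/22) = -144*(161/22 + O) = -11592/11 - 144*O)
298964 + (186955 - N(265)) = 298964 + (186955 - (-11592/11 - 144*265)) = 298964 + (186955 - (-11592/11 - 38160)) = 298964 + (186955 - 1*(-431352/11)) = 298964 + (186955 + 431352/11) = 298964 + 2487857/11 = 5776461/11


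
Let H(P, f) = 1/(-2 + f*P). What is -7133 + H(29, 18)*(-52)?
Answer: -71331/10 ≈ -7133.1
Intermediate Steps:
H(P, f) = 1/(-2 + P*f)
-7133 + H(29, 18)*(-52) = -7133 - 52/(-2 + 29*18) = -7133 - 52/(-2 + 522) = -7133 - 52/520 = -7133 + (1/520)*(-52) = -7133 - ⅒ = -71331/10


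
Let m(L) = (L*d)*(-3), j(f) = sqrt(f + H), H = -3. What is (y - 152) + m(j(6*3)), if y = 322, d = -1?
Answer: 170 + 3*sqrt(15) ≈ 181.62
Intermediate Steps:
j(f) = sqrt(-3 + f) (j(f) = sqrt(f - 3) = sqrt(-3 + f))
m(L) = 3*L (m(L) = (L*(-1))*(-3) = -L*(-3) = 3*L)
(y - 152) + m(j(6*3)) = (322 - 152) + 3*sqrt(-3 + 6*3) = 170 + 3*sqrt(-3 + 18) = 170 + 3*sqrt(15)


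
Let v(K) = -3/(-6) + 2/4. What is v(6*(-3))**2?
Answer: 1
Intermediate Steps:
v(K) = 1 (v(K) = -3*(-1/6) + 2*(1/4) = 1/2 + 1/2 = 1)
v(6*(-3))**2 = 1**2 = 1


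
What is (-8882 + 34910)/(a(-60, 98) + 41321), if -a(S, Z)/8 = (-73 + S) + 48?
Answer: 26028/42001 ≈ 0.61970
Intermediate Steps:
a(S, Z) = 200 - 8*S (a(S, Z) = -8*((-73 + S) + 48) = -8*(-25 + S) = 200 - 8*S)
(-8882 + 34910)/(a(-60, 98) + 41321) = (-8882 + 34910)/((200 - 8*(-60)) + 41321) = 26028/((200 + 480) + 41321) = 26028/(680 + 41321) = 26028/42001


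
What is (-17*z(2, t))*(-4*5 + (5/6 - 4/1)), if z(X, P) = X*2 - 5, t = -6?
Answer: -2363/6 ≈ -393.83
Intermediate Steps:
z(X, P) = -5 + 2*X (z(X, P) = 2*X - 5 = -5 + 2*X)
(-17*z(2, t))*(-4*5 + (5/6 - 4/1)) = (-17*(-5 + 2*2))*(-4*5 + (5/6 - 4/1)) = (-17*(-5 + 4))*(-20 + (5*(1/6) - 4*1)) = (-17*(-1))*(-20 + (5/6 - 4)) = 17*(-20 - 19/6) = 17*(-139/6) = -2363/6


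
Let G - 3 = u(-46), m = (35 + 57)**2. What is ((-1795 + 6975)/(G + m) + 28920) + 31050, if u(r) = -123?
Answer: 17871245/298 ≈ 59971.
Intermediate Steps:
m = 8464 (m = 92**2 = 8464)
G = -120 (G = 3 - 123 = -120)
((-1795 + 6975)/(G + m) + 28920) + 31050 = ((-1795 + 6975)/(-120 + 8464) + 28920) + 31050 = (5180/8344 + 28920) + 31050 = (5180*(1/8344) + 28920) + 31050 = (185/298 + 28920) + 31050 = 8618345/298 + 31050 = 17871245/298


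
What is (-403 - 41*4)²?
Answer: 321489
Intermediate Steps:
(-403 - 41*4)² = (-403 - 164)² = (-567)² = 321489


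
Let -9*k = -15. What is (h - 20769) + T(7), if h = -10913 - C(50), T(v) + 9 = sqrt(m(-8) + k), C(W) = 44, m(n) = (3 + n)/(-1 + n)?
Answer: -31735 + 2*sqrt(5)/3 ≈ -31734.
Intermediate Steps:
k = 5/3 (k = -1/9*(-15) = 5/3 ≈ 1.6667)
m(n) = (3 + n)/(-1 + n)
T(v) = -9 + 2*sqrt(5)/3 (T(v) = -9 + sqrt((3 - 8)/(-1 - 8) + 5/3) = -9 + sqrt(-5/(-9) + 5/3) = -9 + sqrt(-1/9*(-5) + 5/3) = -9 + sqrt(5/9 + 5/3) = -9 + sqrt(20/9) = -9 + 2*sqrt(5)/3)
h = -10957 (h = -10913 - 1*44 = -10913 - 44 = -10957)
(h - 20769) + T(7) = (-10957 - 20769) + (-9 + 2*sqrt(5)/3) = -31726 + (-9 + 2*sqrt(5)/3) = -31735 + 2*sqrt(5)/3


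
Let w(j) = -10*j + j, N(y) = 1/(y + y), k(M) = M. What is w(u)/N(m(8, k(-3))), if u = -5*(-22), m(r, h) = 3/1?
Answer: -5940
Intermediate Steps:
m(r, h) = 3 (m(r, h) = 3*1 = 3)
u = 110
N(y) = 1/(2*y)
w(j) = -9*j
w(u)/N(m(8, k(-3))) = (-9*110)/(((1/2)/3)) = -990/((1/2)*(1/3)) = -990/1/6 = -990*6 = -5940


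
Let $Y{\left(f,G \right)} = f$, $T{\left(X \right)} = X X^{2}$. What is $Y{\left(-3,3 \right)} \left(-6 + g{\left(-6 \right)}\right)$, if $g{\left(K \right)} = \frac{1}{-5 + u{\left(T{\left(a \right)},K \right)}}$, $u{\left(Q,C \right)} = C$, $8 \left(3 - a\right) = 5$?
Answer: $\frac{201}{11} \approx 18.273$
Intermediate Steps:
$a = \frac{19}{8}$ ($a = 3 - \frac{5}{8} = \frac{19}{8} \approx 2.375$)
$T{\left(X \right)} = X^{3}$
$g{\left(K \right)} = \frac{1}{-5 + K}$
$Y{\left(-3,3 \right)} \left(-6 + g{\left(-6 \right)}\right) = - 3 \left(-6 + \frac{1}{-5 - 6}\right) = - 3 \left(-6 + \frac{1}{-11}\right) = - 3 \left(-6 - \frac{1}{11}\right) = \left(-3\right) \left(- \frac{67}{11}\right) = \frac{201}{11}$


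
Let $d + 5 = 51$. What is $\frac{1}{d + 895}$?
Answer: $\frac{1}{941} \approx 0.0010627$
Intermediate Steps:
$d = 46$ ($d = -5 + 51 = 46$)
$\frac{1}{d + 895} = \frac{1}{46 + 895} = \frac{1}{941}$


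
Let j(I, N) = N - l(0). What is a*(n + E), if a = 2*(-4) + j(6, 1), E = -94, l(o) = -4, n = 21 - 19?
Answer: 276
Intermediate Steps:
n = 2
j(I, N) = 4 + N (j(I, N) = N - 1*(-4) = N + 4 = 4 + N)
a = -3 (a = 2*(-4) + (4 + 1) = -8 + 5 = -3)
a*(n + E) = -3*(2 - 94) = -3*(-92) = 276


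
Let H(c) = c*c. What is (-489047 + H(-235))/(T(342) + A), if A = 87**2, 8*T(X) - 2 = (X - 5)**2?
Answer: -3470576/174123 ≈ -19.932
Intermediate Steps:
T(X) = 1/4 + (-5 + X)**2/8 (T(X) = 1/4 + (X - 5)**2/8 = 1/4 + (-5 + X)**2/8)
H(c) = c**2
A = 7569
(-489047 + H(-235))/(T(342) + A) = (-489047 + (-235)**2)/((1/4 + (-5 + 342)**2/8) + 7569) = (-489047 + 55225)/((1/4 + (1/8)*337**2) + 7569) = -433822/((1/4 + (1/8)*113569) + 7569) = -433822/((1/4 + 113569/8) + 7569) = -433822/(113571/8 + 7569) = -433822/174123/8 = -433822*8/174123 = -3470576/174123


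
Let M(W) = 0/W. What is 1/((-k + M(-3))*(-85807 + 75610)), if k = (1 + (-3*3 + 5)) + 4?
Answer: 1/10197 ≈ 9.8068e-5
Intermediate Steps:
M(W) = 0
k = 1 (k = (1 + (-9 + 5)) + 4 = (1 - 4) + 4 = -3 + 4 = 1)
1/((-k + M(-3))*(-85807 + 75610)) = 1/((-1*1 + 0)*(-85807 + 75610)) = 1/((-1 + 0)*(-10197)) = -1/10197/(-1) = -1*(-1/10197) = 1/10197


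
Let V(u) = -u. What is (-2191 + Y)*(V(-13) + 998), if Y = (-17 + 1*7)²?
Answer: -2114001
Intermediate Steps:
Y = 100 (Y = (-17 + 7)² = (-10)² = 100)
(-2191 + Y)*(V(-13) + 998) = (-2191 + 100)*(-1*(-13) + 998) = -2091*(13 + 998) = -2091*1011 = -2114001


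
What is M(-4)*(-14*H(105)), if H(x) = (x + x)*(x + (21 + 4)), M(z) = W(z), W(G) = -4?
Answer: 1528800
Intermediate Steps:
M(z) = -4
H(x) = 2*x*(25 + x) (H(x) = (2*x)*(x + 25) = (2*x)*(25 + x) = 2*x*(25 + x))
M(-4)*(-14*H(105)) = -(-56)*2*105*(25 + 105) = -(-56)*2*105*130 = -(-56)*27300 = -4*(-382200) = 1528800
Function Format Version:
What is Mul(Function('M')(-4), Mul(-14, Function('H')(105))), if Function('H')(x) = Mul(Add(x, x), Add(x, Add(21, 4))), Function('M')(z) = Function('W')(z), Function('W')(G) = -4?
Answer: 1528800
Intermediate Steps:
Function('M')(z) = -4
Function('H')(x) = Mul(2, x, Add(25, x)) (Function('H')(x) = Mul(Mul(2, x), Add(x, 25)) = Mul(Mul(2, x), Add(25, x)) = Mul(2, x, Add(25, x)))
Mul(Function('M')(-4), Mul(-14, Function('H')(105))) = Mul(-4, Mul(-14, Mul(2, 105, Add(25, 105)))) = Mul(-4, Mul(-14, Mul(2, 105, 130))) = Mul(-4, Mul(-14, 27300)) = Mul(-4, -382200) = 1528800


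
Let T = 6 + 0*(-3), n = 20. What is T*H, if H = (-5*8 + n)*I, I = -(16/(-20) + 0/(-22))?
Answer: -96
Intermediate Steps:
I = 4/5 (I = -(16*(-1/20) + 0*(-1/22)) = -(-4/5 + 0) = -1*(-4/5) = 4/5 ≈ 0.80000)
H = -16 (H = (-5*8 + 20)*(4/5) = (-40 + 20)*(4/5) = -20*4/5 = -16)
T = 6 (T = 6 + 0 = 6)
T*H = 6*(-16) = -96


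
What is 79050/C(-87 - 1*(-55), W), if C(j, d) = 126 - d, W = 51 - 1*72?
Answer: 26350/49 ≈ 537.75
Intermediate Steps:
W = -21 (W = 51 - 72 = -21)
79050/C(-87 - 1*(-55), W) = 79050/(126 - 1*(-21)) = 79050/(126 + 21) = 79050/147 = 79050*(1/147) = 26350/49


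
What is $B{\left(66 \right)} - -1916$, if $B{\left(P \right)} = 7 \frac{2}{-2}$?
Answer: $1909$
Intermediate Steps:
$B{\left(P \right)} = -7$ ($B{\left(P \right)} = 7 \cdot 2 \left(- \frac{1}{2}\right) = 7 \left(-1\right) = -7$)
$B{\left(66 \right)} - -1916 = -7 - -1916 = -7 + 1916 = 1909$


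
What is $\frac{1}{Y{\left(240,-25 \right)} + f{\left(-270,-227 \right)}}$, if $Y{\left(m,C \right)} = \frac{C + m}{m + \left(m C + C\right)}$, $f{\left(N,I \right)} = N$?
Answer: $- \frac{1157}{312433} \approx -0.0037032$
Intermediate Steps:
$Y{\left(m,C \right)} = \frac{C + m}{C + m + C m}$ ($Y{\left(m,C \right)} = \frac{C + m}{m + \left(C m + C\right)} = \frac{C + m}{m + \left(C + C m\right)} = \frac{C + m}{C + m + C m}$)
$\frac{1}{Y{\left(240,-25 \right)} + f{\left(-270,-227 \right)}} = \frac{1}{\frac{-25 + 240}{-25 + 240 - 6000} - 270} = \frac{1}{\frac{1}{-25 + 240 - 6000} \cdot 215 - 270} = \frac{1}{\frac{1}{-5785} \cdot 215 - 270} = \frac{1}{\left(- \frac{1}{5785}\right) 215 - 270} = \frac{1}{- \frac{43}{1157} - 270} = \frac{1}{- \frac{312433}{1157}} = - \frac{1157}{312433}$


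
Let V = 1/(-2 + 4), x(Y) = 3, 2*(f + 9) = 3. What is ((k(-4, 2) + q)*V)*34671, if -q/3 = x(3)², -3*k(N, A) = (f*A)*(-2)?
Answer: -1282827/2 ≈ -6.4141e+5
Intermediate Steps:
f = -15/2 (f = -9 + (½)*3 = -9 + 3/2 = -15/2 ≈ -7.5000)
k(N, A) = -5*A (k(N, A) = -(-15*A/2)*(-2)/3 = -5*A)
q = -27 (q = -3*3² = -3*9 = -27)
V = ½ (V = 1/2 = ½ ≈ 0.50000)
((k(-4, 2) + q)*V)*34671 = ((-5*2 - 27)*(½))*34671 = ((-10 - 27)*(½))*34671 = -37*½*34671 = -37/2*34671 = -1282827/2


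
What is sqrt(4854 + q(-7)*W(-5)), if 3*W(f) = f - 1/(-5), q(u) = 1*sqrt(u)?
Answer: sqrt(121350 - 40*I*sqrt(7))/5 ≈ 69.671 - 0.03038*I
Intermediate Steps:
q(u) = sqrt(u)
W(f) = 1/15 + f/3 (W(f) = (f - 1/(-5))/3 = (f - 1*(-1/5))/3 = (f + 1/5)/3 = (1/5 + f)/3 = 1/15 + f/3)
sqrt(4854 + q(-7)*W(-5)) = sqrt(4854 + sqrt(-7)*(1/15 + (1/3)*(-5))) = sqrt(4854 + (I*sqrt(7))*(1/15 - 5/3)) = sqrt(4854 + (I*sqrt(7))*(-8/5)) = sqrt(4854 - 8*I*sqrt(7)/5)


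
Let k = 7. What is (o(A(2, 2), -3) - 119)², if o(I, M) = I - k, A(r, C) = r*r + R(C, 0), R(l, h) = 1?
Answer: 14641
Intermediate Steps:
A(r, C) = 1 + r² (A(r, C) = r*r + 1 = r² + 1 = 1 + r²)
o(I, M) = -7 + I (o(I, M) = I - 1*7 = I - 7 = -7 + I)
(o(A(2, 2), -3) - 119)² = ((-7 + (1 + 2²)) - 119)² = ((-7 + (1 + 4)) - 119)² = ((-7 + 5) - 119)² = (-2 - 119)² = (-121)² = 14641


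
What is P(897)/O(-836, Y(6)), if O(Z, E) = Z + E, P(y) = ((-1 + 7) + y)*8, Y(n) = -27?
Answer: -7224/863 ≈ -8.3708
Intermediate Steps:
P(y) = 48 + 8*y (P(y) = (6 + y)*8 = 48 + 8*y)
O(Z, E) = E + Z
P(897)/O(-836, Y(6)) = (48 + 8*897)/(-27 - 836) = (48 + 7176)/(-863) = 7224*(-1/863) = -7224/863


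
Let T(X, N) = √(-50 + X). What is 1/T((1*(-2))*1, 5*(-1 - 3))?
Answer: -I*√13/26 ≈ -0.13867*I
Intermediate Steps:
1/T((1*(-2))*1, 5*(-1 - 3)) = 1/(√(-50 + (1*(-2))*1)) = 1/(√(-50 - 2*1)) = 1/(√(-50 - 2)) = 1/(√(-52)) = 1/(2*I*√13) = -I*√13/26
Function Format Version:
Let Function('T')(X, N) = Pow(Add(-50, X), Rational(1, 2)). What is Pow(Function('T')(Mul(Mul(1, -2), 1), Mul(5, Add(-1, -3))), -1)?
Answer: Mul(Rational(-1, 26), I, Pow(13, Rational(1, 2))) ≈ Mul(-0.13867, I)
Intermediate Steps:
Pow(Function('T')(Mul(Mul(1, -2), 1), Mul(5, Add(-1, -3))), -1) = Pow(Pow(Add(-50, Mul(Mul(1, -2), 1)), Rational(1, 2)), -1) = Pow(Pow(Add(-50, Mul(-2, 1)), Rational(1, 2)), -1) = Pow(Pow(Add(-50, -2), Rational(1, 2)), -1) = Pow(Pow(-52, Rational(1, 2)), -1) = Pow(Mul(2, I, Pow(13, Rational(1, 2))), -1) = Mul(Rational(-1, 26), I, Pow(13, Rational(1, 2)))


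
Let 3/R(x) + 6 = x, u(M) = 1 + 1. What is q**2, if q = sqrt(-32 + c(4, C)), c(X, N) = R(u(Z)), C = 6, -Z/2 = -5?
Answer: -131/4 ≈ -32.750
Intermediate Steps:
Z = 10 (Z = -2*(-5) = 10)
u(M) = 2
R(x) = 3/(-6 + x)
c(X, N) = -3/4 (c(X, N) = 3/(-6 + 2) = 3/(-4) = 3*(-1/4) = -3/4)
q = I*sqrt(131)/2 (q = sqrt(-32 - 3/4) = sqrt(-131/4) = I*sqrt(131)/2 ≈ 5.7228*I)
q**2 = (I*sqrt(131)/2)**2 = -131/4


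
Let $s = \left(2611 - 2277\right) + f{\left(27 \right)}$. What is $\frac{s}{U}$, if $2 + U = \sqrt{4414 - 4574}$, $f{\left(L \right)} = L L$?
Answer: $- \frac{1063}{82} - \frac{1063 i \sqrt{10}}{41} \approx -12.963 - 81.988 i$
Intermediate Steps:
$f{\left(L \right)} = L^{2}$
$U = -2 + 4 i \sqrt{10}$ ($U = -2 + \sqrt{4414 - 4574} = -2 + \sqrt{-160} = -2 + 4 i \sqrt{10} \approx -2.0 + 12.649 i$)
$s = 1063$ ($s = \left(2611 - 2277\right) + 27^{2} = 334 + 729 = 1063$)
$\frac{s}{U} = \frac{1063}{-2 + 4 i \sqrt{10}}$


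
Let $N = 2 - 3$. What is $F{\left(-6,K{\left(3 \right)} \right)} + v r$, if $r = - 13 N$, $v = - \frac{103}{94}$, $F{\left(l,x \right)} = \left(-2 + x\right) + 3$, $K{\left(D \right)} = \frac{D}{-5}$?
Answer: $- \frac{6507}{470} \approx -13.845$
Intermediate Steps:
$N = -1$ ($N = 2 - 3 = -1$)
$K{\left(D \right)} = - \frac{D}{5}$ ($K{\left(D \right)} = D \left(- \frac{1}{5}\right) = - \frac{D}{5}$)
$F{\left(l,x \right)} = 1 + x$
$v = - \frac{103}{94}$ ($v = \left(-103\right) \frac{1}{94} = - \frac{103}{94} \approx -1.0957$)
$r = 13$ ($r = \left(-13\right) \left(-1\right) = 13$)
$F{\left(-6,K{\left(3 \right)} \right)} + v r = \left(1 - \frac{3}{5}\right) - \frac{1339}{94} = \frac{2}{5} - \frac{1339}{94} = - \frac{6507}{470}$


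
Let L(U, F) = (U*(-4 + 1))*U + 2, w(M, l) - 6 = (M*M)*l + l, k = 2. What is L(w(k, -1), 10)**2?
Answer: 1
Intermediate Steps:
w(M, l) = 6 + l + l*M**2 (w(M, l) = 6 + ((M*M)*l + l) = 6 + (M**2*l + l) = 6 + (l*M**2 + l) = 6 + (l + l*M**2) = 6 + l + l*M**2)
L(U, F) = 2 - 3*U**2 (L(U, F) = (U*(-3))*U + 2 = (-3*U)*U + 2 = -3*U**2 + 2 = 2 - 3*U**2)
L(w(k, -1), 10)**2 = (2 - 3*(6 - 1 - 1*2**2)**2)**2 = (2 - 3*(6 - 1 - 1*4)**2)**2 = (2 - 3*(6 - 1 - 4)**2)**2 = (2 - 3*1**2)**2 = (2 - 3*1)**2 = (2 - 3)**2 = (-1)**2 = 1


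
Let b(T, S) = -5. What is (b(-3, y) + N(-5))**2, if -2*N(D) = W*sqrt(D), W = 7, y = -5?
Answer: -145/4 + 35*I*sqrt(5) ≈ -36.25 + 78.262*I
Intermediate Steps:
N(D) = -7*sqrt(D)/2
(b(-3, y) + N(-5))**2 = (-5 - 7*I*sqrt(5)/2)**2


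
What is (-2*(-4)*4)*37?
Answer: 1184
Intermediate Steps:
(-2*(-4)*4)*37 = (8*4)*37 = 32*37 = 1184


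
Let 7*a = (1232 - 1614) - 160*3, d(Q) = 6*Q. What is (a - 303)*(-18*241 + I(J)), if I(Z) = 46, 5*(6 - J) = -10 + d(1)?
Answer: 12803036/7 ≈ 1.8290e+6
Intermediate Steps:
a = -862/7 (a = ((1232 - 1614) - 160*3)/7 = (-382 - 480)/7 = (⅐)*(-862) = -862/7 ≈ -123.14)
J = 34/5 (J = 6 - (-10 + 6*1)/5 = 6 - (-10 + 6)/5 = 6 - ⅕*(-4) = 6 + ⅘ = 34/5 ≈ 6.8000)
(a - 303)*(-18*241 + I(J)) = (-862/7 - 303)*(-18*241 + 46) = -2983*(-4338 + 46)/7 = -2983/7*(-4292) = 12803036/7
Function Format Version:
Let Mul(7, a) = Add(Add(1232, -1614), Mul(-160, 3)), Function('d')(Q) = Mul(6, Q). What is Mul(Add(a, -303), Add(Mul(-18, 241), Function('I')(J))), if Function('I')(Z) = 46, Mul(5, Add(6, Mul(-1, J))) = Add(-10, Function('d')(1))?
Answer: Rational(12803036, 7) ≈ 1.8290e+6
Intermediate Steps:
a = Rational(-862, 7) (a = Mul(Rational(1, 7), Add(Add(1232, -1614), Mul(-160, 3))) = Mul(Rational(1, 7), Add(-382, -480)) = Mul(Rational(1, 7), -862) = Rational(-862, 7) ≈ -123.14)
J = Rational(34, 5) (J = Add(6, Mul(Rational(-1, 5), Add(-10, Mul(6, 1)))) = Add(6, Mul(Rational(-1, 5), Add(-10, 6))) = Add(6, Mul(Rational(-1, 5), -4)) = Add(6, Rational(4, 5)) = Rational(34, 5) ≈ 6.8000)
Mul(Add(a, -303), Add(Mul(-18, 241), Function('I')(J))) = Mul(Add(Rational(-862, 7), -303), Add(Mul(-18, 241), 46)) = Mul(Rational(-2983, 7), Add(-4338, 46)) = Mul(Rational(-2983, 7), -4292) = Rational(12803036, 7)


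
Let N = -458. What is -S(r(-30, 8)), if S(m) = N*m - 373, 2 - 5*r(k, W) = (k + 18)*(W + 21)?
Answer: 32433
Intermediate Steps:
r(k, W) = ⅖ - (18 + k)*(21 + W)/5 (r(k, W) = ⅖ - (k + 18)*(W + 21)/5 = ⅖ - (18 + k)*(21 + W)/5)
S(m) = -373 - 458*m (S(m) = -458*m - 373 = -373 - 458*m)
-S(r(-30, 8)) = -(-373 - 458*(-376/5 - 21/5*(-30) - 18/5*8 - ⅕*8*(-30))) = -(-373 - 458*(-376/5 + 126 - 144/5 + 48)) = -(-373 - 458*70) = -(-373 - 32060) = -1*(-32433) = 32433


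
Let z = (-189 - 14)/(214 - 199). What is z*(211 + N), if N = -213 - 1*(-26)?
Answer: -1624/5 ≈ -324.80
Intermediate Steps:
N = -187 (N = -213 + 26 = -187)
z = -203/15 ≈ -13.533
z*(211 + N) = -203*(211 - 187)/15 = -203/15*24 = -1624/5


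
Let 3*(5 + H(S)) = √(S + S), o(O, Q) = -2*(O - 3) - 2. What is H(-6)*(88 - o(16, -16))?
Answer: -580 + 232*I*√3/3 ≈ -580.0 + 133.95*I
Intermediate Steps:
o(O, Q) = 4 - 2*O (o(O, Q) = -2*(-3 + O) - 2 = (6 - 2*O) - 2 = 4 - 2*O)
H(S) = -5 + √2*√S/3 (H(S) = -5 + √(S + S)/3 = -5 + √(2*S)/3 = -5 + (√2*√S)/3 = -5 + √2*√S/3)
H(-6)*(88 - o(16, -16)) = (-5 + √2*√(-6)/3)*(88 - (4 - 2*16)) = (-5 + √2*(I*√6)/3)*(88 - (4 - 32)) = (-5 + 2*I*√3/3)*(88 - 1*(-28)) = (-5 + 2*I*√3/3)*(88 + 28) = (-5 + 2*I*√3/3)*116 = -580 + 232*I*√3/3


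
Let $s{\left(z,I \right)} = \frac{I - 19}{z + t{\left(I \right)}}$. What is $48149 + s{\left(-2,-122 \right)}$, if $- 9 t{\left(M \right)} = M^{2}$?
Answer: $\frac{717517667}{14902} \approx 48149.0$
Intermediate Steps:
$t{\left(M \right)} = - \frac{M^{2}}{9}$
$s{\left(z,I \right)} = \frac{-19 + I}{z - \frac{I^{2}}{9}}$ ($s{\left(z,I \right)} = \frac{I - 19}{z - \frac{I^{2}}{9}} = \frac{-19 + I}{z - \frac{I^{2}}{9}}$)
$48149 + s{\left(-2,-122 \right)} = 48149 + \frac{9 \left(19 - -122\right)}{\left(-122\right)^{2} - -18} = 48149 + \frac{9 \left(19 + 122\right)}{14884 + 18} = 48149 + 9 \cdot \frac{1}{14902} \cdot 141 = 48149 + \frac{1269}{14902} = \frac{717517667}{14902}$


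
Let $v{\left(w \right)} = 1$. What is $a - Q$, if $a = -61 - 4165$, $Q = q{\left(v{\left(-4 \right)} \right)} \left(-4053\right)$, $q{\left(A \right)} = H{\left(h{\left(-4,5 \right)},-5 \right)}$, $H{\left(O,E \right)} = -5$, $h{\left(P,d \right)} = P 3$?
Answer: $-24491$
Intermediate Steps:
$h{\left(P,d \right)} = 3 P$
$q{\left(A \right)} = -5$
$Q = 20265$ ($Q = \left(-5\right) \left(-4053\right) = 20265$)
$a = -4226$ ($a = -61 - 4165 = -4226$)
$a - Q = -4226 - 20265 = -24491$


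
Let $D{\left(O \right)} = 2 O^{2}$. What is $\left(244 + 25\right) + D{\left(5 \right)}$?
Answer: $319$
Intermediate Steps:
$\left(244 + 25\right) + D{\left(5 \right)} = \left(244 + 25\right) + 2 \cdot 5^{2} = 269 + 2 \cdot 25 = 269 + 50 = 319$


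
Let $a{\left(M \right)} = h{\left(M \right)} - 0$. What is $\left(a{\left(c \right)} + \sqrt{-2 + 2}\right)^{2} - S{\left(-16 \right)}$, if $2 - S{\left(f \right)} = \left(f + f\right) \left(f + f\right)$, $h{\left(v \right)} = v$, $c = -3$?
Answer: $1031$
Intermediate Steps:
$a{\left(M \right)} = M$ ($a{\left(M \right)} = M - 0 = M + 0 = M$)
$S{\left(f \right)} = 2 - 4 f^{2}$ ($S{\left(f \right)} = 2 - \left(f + f\right) \left(f + f\right) = 2 - 2 f 2 f = 2 - 4 f^{2}$)
$\left(a{\left(c \right)} + \sqrt{-2 + 2}\right)^{2} - S{\left(-16 \right)} = \left(-3 + \sqrt{-2 + 2}\right)^{2} - \left(2 - 4 \left(-16\right)^{2}\right) = \left(-3 + \sqrt{0}\right)^{2} - \left(2 - 1024\right) = \left(-3 + 0\right)^{2} - \left(2 - 1024\right) = \left(-3\right)^{2} - -1022 = 9 + 1022 = 1031$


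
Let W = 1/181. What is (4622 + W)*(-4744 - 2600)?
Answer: -6143865552/181 ≈ -3.3944e+7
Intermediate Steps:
W = 1/181 ≈ 0.0055249
(4622 + W)*(-4744 - 2600) = (4622 + 1/181)*(-4744 - 2600) = (836583/181)*(-7344) = -6143865552/181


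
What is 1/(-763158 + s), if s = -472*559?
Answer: -1/1027006 ≈ -9.7371e-7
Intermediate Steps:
s = -263848
1/(-763158 + s) = 1/(-763158 - 263848) = 1/(-1027006) = -1/1027006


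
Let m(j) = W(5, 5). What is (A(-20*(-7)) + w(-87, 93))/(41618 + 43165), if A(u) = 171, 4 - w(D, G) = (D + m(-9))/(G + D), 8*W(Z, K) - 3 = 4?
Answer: 9089/4069584 ≈ 0.0022334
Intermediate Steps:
W(Z, K) = 7/8 (W(Z, K) = 3/8 + (⅛)*4 = 3/8 + ½ = 7/8)
m(j) = 7/8
w(D, G) = 4 - (7/8 + D)/(D + G) (w(D, G) = 4 - (D + 7/8)/(G + D) = 4 - (7/8 + D)/(D + G))
(A(-20*(-7)) + w(-87, 93))/(41618 + 43165) = (171 + (-7/8 + 3*(-87) + 4*93)/(-87 + 93))/(41618 + 43165) = (171 + (-7/8 - 261 + 372)/6)/84783 = (171 + (⅙)*(881/8))*(1/84783) = (171 + 881/48)*(1/84783) = (9089/48)*(1/84783) = 9089/4069584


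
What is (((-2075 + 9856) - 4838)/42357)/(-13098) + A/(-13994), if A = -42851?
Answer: 660370839104/215659973669 ≈ 3.0621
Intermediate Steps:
(((-2075 + 9856) - 4838)/42357)/(-13098) + A/(-13994) = (((-2075 + 9856) - 4838)/42357)/(-13098) - 42851/(-13994) = ((7781 - 4838)*(1/42357))*(-1/13098) - 42851*(-1/13994) = (2943*(1/42357))*(-1/13098) + 42851/13994 = (981/14119)*(-1/13098) + 42851/13994 = -327/61643554 + 42851/13994 = 660370839104/215659973669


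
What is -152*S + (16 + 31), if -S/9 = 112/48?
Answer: 3239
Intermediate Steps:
S = -21 (S = -1008/48 = -9*7/3 = -21)
-152*S + (16 + 31) = -152*(-21) + (16 + 31) = 3192 + 47 = 3239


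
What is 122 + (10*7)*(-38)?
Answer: -2538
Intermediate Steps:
122 + (10*7)*(-38) = 122 + 70*(-38) = 122 - 2660 = -2538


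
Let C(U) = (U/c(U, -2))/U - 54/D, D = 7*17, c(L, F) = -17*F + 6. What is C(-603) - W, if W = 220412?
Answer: -1049163161/4760 ≈ -2.2041e+5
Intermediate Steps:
c(L, F) = 6 - 17*F
D = 119
C(U) = -2041/4760 (C(U) = (U/(6 - 17*(-2)))/U - 54/119 = (U/(6 + 34))/U - 54*1/119 = (U/40)/U - 54/119 = 1/40 - 54/119 = -2041/4760)
C(-603) - W = -2041/4760 - 1*220412 = -2041/4760 - 220412 = -1049163161/4760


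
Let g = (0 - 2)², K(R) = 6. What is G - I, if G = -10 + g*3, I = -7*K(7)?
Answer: 44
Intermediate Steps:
g = 4 (g = (-2)² = 4)
I = -42 (I = -7*6 = -42)
G = 2 (G = -10 + 4*3 = -10 + 12 = 2)
G - I = 2 - 1*(-42) = 2 + 42 = 44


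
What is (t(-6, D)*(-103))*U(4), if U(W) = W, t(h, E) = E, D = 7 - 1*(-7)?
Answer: -5768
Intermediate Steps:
D = 14 (D = 7 + 7 = 14)
(t(-6, D)*(-103))*U(4) = (14*(-103))*4 = -1442*4 = -5768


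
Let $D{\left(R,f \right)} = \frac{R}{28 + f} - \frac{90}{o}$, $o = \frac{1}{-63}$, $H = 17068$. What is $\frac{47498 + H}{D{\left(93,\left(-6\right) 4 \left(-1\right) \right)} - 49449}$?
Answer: $- \frac{373048}{252935} \approx -1.4749$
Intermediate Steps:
$o = - \frac{1}{63} \approx -0.015873$
$D{\left(R,f \right)} = 5670 + \frac{R}{28 + f}$ ($D{\left(R,f \right)} = \frac{R}{28 + f} - \frac{90}{- \frac{1}{63}} = \frac{R}{28 + f} - -5670 = \frac{R}{28 + f} + 5670 = 5670 + \frac{R}{28 + f}$)
$\frac{47498 + H}{D{\left(93,\left(-6\right) 4 \left(-1\right) \right)} - 49449} = \frac{47498 + 17068}{\frac{158760 + 93 + 5670 \left(-6\right) 4 \left(-1\right)}{28 + \left(-6\right) 4 \left(-1\right)} - 49449} = \frac{64566}{\frac{158760 + 93 + 5670 \left(\left(-24\right) \left(-1\right)\right)}{28 - -24} - 49449} = \frac{64566}{\frac{158760 + 93 + 5670 \cdot 24}{28 + 24} - 49449} = \frac{64566}{\frac{158760 + 93 + 136080}{52} - 49449} = \frac{64566}{\frac{1}{52} \cdot 294933 - 49449} = \frac{64566}{\frac{294933}{52} - 49449} = \frac{64566}{- \frac{2276415}{52}} = 64566 \left(- \frac{52}{2276415}\right) = - \frac{373048}{252935}$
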